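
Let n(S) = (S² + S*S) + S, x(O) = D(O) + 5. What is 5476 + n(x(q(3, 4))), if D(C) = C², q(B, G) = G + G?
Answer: 15067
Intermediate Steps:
q(B, G) = 2*G
x(O) = 5 + O² (x(O) = O² + 5 = 5 + O²)
n(S) = S + 2*S² (n(S) = (S² + S²) + S = 2*S² + S = S + 2*S²)
5476 + n(x(q(3, 4))) = 5476 + (5 + (2*4)²)*(1 + 2*(5 + (2*4)²)) = 5476 + (5 + 8²)*(1 + 2*(5 + 8²)) = 5476 + (5 + 64)*(1 + 2*(5 + 64)) = 5476 + 69*(1 + 2*69) = 5476 + 69*(1 + 138) = 5476 + 69*139 = 5476 + 9591 = 15067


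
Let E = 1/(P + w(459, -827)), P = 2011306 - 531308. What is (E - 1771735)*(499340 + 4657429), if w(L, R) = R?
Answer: -4504779841639356332/493057 ≈ -9.1364e+12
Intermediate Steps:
P = 1479998
E = 1/1479171 (E = 1/(1479998 - 827) = 1/1479171 ≈ 6.7605e-7)
(E - 1771735)*(499340 + 4657429) = (1/1479171 - 1771735)*(499340 + 4657429) = -2620699031684/1479171*5156769 = -4504779841639356332/493057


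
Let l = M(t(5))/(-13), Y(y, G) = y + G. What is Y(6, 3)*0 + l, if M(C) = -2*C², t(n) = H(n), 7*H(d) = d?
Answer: 50/637 ≈ 0.078493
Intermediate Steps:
Y(y, G) = G + y
H(d) = d/7
t(n) = n/7
l = 50/637 (l = -2*((⅐)*5)²/(-13) = -2*(5/7)²*(-1/13) = -2*25/49*(-1/13) = -50/49*(-1/13) = 50/637 ≈ 0.078493)
Y(6, 3)*0 + l = (3 + 6)*0 + 50/637 = 9*0 + 50/637 = 0 + 50/637 = 50/637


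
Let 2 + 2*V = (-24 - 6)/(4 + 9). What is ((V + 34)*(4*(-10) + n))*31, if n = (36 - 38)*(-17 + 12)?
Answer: -385020/13 ≈ -29617.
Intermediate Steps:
n = 10 (n = -2*(-5) = 10)
V = -28/13 (V = -1 + ((-24 - 6)/(4 + 9))/2 = -1 + (-30/13)/2 = -1 + (-30*1/13)/2 = -1 + (½)*(-30/13) = -1 - 15/13 = -28/13 ≈ -2.1538)
((V + 34)*(4*(-10) + n))*31 = ((-28/13 + 34)*(4*(-10) + 10))*31 = (414*(-40 + 10)/13)*31 = ((414/13)*(-30))*31 = -12420/13*31 = -385020/13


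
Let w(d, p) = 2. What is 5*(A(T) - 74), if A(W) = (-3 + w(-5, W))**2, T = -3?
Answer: -365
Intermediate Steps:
A(W) = 1 (A(W) = (-3 + 2)**2 = (-1)**2 = 1)
5*(A(T) - 74) = 5*(1 - 74) = 5*(-73) = -365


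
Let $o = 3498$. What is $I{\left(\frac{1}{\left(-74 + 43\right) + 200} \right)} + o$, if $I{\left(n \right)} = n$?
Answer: $\frac{591163}{169} \approx 3498.0$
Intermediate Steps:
$I{\left(\frac{1}{\left(-74 + 43\right) + 200} \right)} + o = \frac{1}{\left(-74 + 43\right) + 200} + 3498 = \frac{1}{-31 + 200} + 3498 = \frac{1}{169} + 3498 = \frac{591163}{169}$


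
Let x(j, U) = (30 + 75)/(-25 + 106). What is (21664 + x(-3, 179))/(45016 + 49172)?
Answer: 584963/2543076 ≈ 0.23002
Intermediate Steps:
x(j, U) = 35/27 (x(j, U) = 105/81 = 105*(1/81) = 35/27)
(21664 + x(-3, 179))/(45016 + 49172) = (21664 + 35/27)/(45016 + 49172) = (584963/27)/94188 = (584963/27)*(1/94188) = 584963/2543076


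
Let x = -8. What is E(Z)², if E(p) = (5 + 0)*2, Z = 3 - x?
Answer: 100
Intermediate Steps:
Z = 11 (Z = 3 - 1*(-8) = 3 + 8 = 11)
E(p) = 10 (E(p) = 5*2 = 10)
E(Z)² = 10² = 100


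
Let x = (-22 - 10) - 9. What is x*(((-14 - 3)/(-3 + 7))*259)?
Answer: 180523/4 ≈ 45131.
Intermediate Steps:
x = -41 (x = -32 - 9 = -41)
x*(((-14 - 3)/(-3 + 7))*259) = -41*(-14 - 3)/(-3 + 7)*259 = -41*(-17/4)*259 = -41*(-17*1/4)*259 = -(-697)*259/4 = -41*(-4403/4) = 180523/4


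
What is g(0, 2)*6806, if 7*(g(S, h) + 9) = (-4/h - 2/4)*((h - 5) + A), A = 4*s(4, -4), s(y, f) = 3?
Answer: -581913/7 ≈ -83130.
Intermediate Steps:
A = 12 (A = 4*3 = 12)
g(S, h) = -9 + (7 + h)*(-½ - 4/h)/7 (g(S, h) = -9 + ((-4/h - 2/4)*((h - 5) + 12))/7 = -9 + ((-4/h - 2*¼)*((-5 + h) + 12))/7 = -9 + ((-4/h - ½)*(7 + h))/7 = -9 + ((-½ - 4/h)*(7 + h))/7 = -9 + ((7 + h)*(-½ - 4/h))/7 = -9 + (7 + h)*(-½ - 4/h)/7)
g(0, 2)*6806 = ((1/14)*(-56 - 1*2*(141 + 2))/2)*6806 = ((1/14)*(½)*(-56 - 1*2*143))*6806 = ((1/14)*(½)*(-56 - 286))*6806 = ((1/14)*(½)*(-342))*6806 = -171/14*6806 = -581913/7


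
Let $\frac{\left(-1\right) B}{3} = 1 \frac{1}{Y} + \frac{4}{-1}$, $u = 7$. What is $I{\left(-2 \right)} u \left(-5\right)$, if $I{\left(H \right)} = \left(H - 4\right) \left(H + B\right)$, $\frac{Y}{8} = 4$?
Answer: $\frac{33285}{16} \approx 2080.3$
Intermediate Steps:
$Y = 32$ ($Y = 8 \cdot 4 = 32$)
$B = \frac{381}{32}$ ($B = - 3 \left(1 \cdot \frac{1}{32} + \frac{4}{-1}\right) = - 3 \left(1 \cdot \frac{1}{32} + 4 \left(-1\right)\right) = - 3 \left(\frac{1}{32} - 4\right) = \left(-3\right) \left(- \frac{127}{32}\right) = \frac{381}{32} \approx 11.906$)
$I{\left(H \right)} = \left(-4 + H\right) \left(\frac{381}{32} + H\right)$ ($I{\left(H \right)} = \left(H - 4\right) \left(H + \frac{381}{32}\right) = \left(-4 + H\right) \left(\frac{381}{32} + H\right)$)
$I{\left(-2 \right)} u \left(-5\right) = \left(- \frac{381}{8} + \left(-2\right)^{2} + \frac{253}{32} \left(-2\right)\right) 7 \left(-5\right) = \left(- \frac{381}{8} + 4 - \frac{253}{16}\right) 7 \left(-5\right) = \left(- \frac{951}{16}\right) 7 \left(-5\right) = \left(- \frac{6657}{16}\right) \left(-5\right) = \frac{33285}{16}$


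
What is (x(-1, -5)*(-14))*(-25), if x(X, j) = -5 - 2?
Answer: -2450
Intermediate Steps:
x(X, j) = -7
(x(-1, -5)*(-14))*(-25) = -7*(-14)*(-25) = 98*(-25) = -2450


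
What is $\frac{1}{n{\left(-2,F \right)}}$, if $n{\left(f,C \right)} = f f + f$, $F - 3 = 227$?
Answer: $\frac{1}{2} \approx 0.5$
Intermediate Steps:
$F = 230$ ($F = 3 + 227 = 230$)
$n{\left(f,C \right)} = f + f^{2}$ ($n{\left(f,C \right)} = f^{2} + f = f + f^{2}$)
$\frac{1}{n{\left(-2,F \right)}} = \frac{1}{\left(-2\right) \left(1 - 2\right)} = \frac{1}{\left(-2\right) \left(-1\right)} = \frac{1}{2}$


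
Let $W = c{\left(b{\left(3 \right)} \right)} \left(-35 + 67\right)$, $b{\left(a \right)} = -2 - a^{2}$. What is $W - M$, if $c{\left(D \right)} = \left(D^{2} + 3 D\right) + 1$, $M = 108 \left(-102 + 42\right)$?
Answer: $9328$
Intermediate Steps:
$M = -6480$ ($M = 108 \left(-60\right) = -6480$)
$c{\left(D \right)} = 1 + D^{2} + 3 D$
$W = 2848$ ($W = \left(1 + \left(-2 - 3^{2}\right)^{2} + 3 \left(-2 - 3^{2}\right)\right) \left(-35 + 67\right) = \left(1 + \left(-2 - 9\right)^{2} + 3 \left(-2 - 9\right)\right) 32 = \left(1 + \left(-11\right)^{2} + 3 \left(-11\right)\right) 32 = \left(1 + 121 - 33\right) 32 = 89 \cdot 32 = 2848$)
$W - M = 2848 - -6480 = 2848 + 6480 = 9328$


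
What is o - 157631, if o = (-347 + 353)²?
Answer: -157595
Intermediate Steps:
o = 36 (o = 6² = 36)
o - 157631 = 36 - 157631 = -157595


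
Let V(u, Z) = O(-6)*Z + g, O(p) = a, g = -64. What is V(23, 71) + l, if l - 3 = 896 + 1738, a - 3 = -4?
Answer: 2502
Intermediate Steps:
a = -1 (a = 3 - 4 = -1)
O(p) = -1
V(u, Z) = -64 - Z (V(u, Z) = -Z - 64 = -64 - Z)
l = 2637 (l = 3 + (896 + 1738) = 3 + 2634 = 2637)
V(23, 71) + l = (-64 - 1*71) + 2637 = (-64 - 71) + 2637 = -135 + 2637 = 2502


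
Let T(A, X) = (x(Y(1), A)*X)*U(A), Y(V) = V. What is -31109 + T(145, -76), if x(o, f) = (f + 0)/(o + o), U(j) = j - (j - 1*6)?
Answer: -64169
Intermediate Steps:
U(j) = 6 (U(j) = j - (j - 6) = j - (-6 + j) = j + (6 - j) = 6)
x(o, f) = f/(2*o) (x(o, f) = f/((2*o)) = f*(1/(2*o)) = f/(2*o))
T(A, X) = 3*A*X (T(A, X) = (((1/2)*A/1)*X)*6 = (((1/2)*A*1)*X)*6 = ((A/2)*X)*6 = (A*X/2)*6 = 3*A*X)
-31109 + T(145, -76) = -31109 + 3*145*(-76) = -31109 - 33060 = -64169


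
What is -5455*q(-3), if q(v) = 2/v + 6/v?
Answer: 43640/3 ≈ 14547.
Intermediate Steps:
q(v) = 8/v
-5455*q(-3) = -43640/(-3) = -43640*(-1)/3 = -5455*(-8/3) = 43640/3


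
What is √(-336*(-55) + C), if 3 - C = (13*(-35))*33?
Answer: 3*√3722 ≈ 183.02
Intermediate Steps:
C = 15018 (C = 3 - 13*(-35)*33 = 3 - (-455)*33 = 3 - 1*(-15015) = 3 + 15015 = 15018)
√(-336*(-55) + C) = √(-336*(-55) + 15018) = √(18480 + 15018) = √33498 = 3*√3722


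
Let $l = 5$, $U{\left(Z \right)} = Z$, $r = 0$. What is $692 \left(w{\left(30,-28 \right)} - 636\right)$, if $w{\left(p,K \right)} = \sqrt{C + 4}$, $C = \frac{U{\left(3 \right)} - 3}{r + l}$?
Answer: $-438728$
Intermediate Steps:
$C = 0$ ($C = \frac{3 - 3}{0 + 5} = \frac{0}{5} = 0 \cdot \frac{1}{5} = 0$)
$w{\left(p,K \right)} = 2$ ($w{\left(p,K \right)} = \sqrt{0 + 4} = \sqrt{4} = 2$)
$692 \left(w{\left(30,-28 \right)} - 636\right) = 692 \left(2 - 636\right) = 692 \left(-634\right) = -438728$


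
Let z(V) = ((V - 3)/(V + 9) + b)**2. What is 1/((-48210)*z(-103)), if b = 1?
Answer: -2209/482100000 ≈ -4.5820e-6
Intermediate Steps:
z(V) = (1 + (-3 + V)/(9 + V))**2 (z(V) = ((V - 3)/(V + 9) + 1)**2 = ((-3 + V)/(9 + V) + 1)**2 = (1 + (-3 + V)/(9 + V))**2)
1/((-48210)*z(-103)) = 1/((-48210)*((4*(3 - 103)**2/(9 - 103)**2))) = -1/(48210*(4*(-100)**2/(-94)**2)) = -1/(48210*(4*10000*(1/8836))) = -1/(48210*10000/2209) = -1/48210*2209/10000 = -2209/482100000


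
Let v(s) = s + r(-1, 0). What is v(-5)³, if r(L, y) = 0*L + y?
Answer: -125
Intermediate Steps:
r(L, y) = y (r(L, y) = 0 + y = y)
v(s) = s (v(s) = s + 0 = s)
v(-5)³ = (-5)³ = -125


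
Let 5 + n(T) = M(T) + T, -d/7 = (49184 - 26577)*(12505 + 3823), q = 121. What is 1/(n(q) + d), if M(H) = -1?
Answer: -1/2583889557 ≈ -3.8701e-10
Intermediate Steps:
d = -2583889672 (d = -7*(49184 - 26577)*(12505 + 3823) = -158249*16328 = -7*369127096 = -2583889672)
n(T) = -6 + T (n(T) = -5 + (-1 + T) = -6 + T)
1/(n(q) + d) = 1/((-6 + 121) - 2583889672) = 1/(115 - 2583889672) = 1/(-2583889557) = -1/2583889557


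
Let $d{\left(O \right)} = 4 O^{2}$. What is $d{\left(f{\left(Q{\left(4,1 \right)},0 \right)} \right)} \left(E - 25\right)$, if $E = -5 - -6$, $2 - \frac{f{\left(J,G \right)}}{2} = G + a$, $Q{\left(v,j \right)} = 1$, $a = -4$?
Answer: $-13824$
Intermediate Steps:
$f{\left(J,G \right)} = 12 - 2 G$ ($f{\left(J,G \right)} = 4 - 2 \left(G - 4\right) = 4 - 2 \left(-4 + G\right) = 4 - \left(-8 + 2 G\right) = 12 - 2 G$)
$E = 1$ ($E = -5 + 6 = 1$)
$d{\left(f{\left(Q{\left(4,1 \right)},0 \right)} \right)} \left(E - 25\right) = 4 \left(12 - 0\right)^{2} \left(1 - 25\right) = 4 \left(12 + 0\right)^{2} \left(-24\right) = 4 \cdot 12^{2} \left(-24\right) = 4 \cdot 144 \left(-24\right) = 576 \left(-24\right) = -13824$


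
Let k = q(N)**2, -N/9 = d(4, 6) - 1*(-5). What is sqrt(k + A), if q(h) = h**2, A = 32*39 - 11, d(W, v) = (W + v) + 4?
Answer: sqrt(855037318) ≈ 29241.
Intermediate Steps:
d(W, v) = 4 + W + v
A = 1237 (A = 1248 - 11 = 1237)
N = -171 (N = -9*((4 + 4 + 6) - 1*(-5)) = -9*(14 + 5) = -9*19 = -171)
k = 855036081 (k = ((-171)**2)**2 = 29241**2 = 855036081)
sqrt(k + A) = sqrt(855036081 + 1237) = sqrt(855037318)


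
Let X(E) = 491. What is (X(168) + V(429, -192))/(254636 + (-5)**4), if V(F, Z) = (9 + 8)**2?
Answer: 260/85087 ≈ 0.0030557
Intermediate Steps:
V(F, Z) = 289 (V(F, Z) = 17**2 = 289)
(X(168) + V(429, -192))/(254636 + (-5)**4) = (491 + 289)/(254636 + (-5)**4) = 780/(254636 + 625) = 780/255261 = 780*(1/255261) = 260/85087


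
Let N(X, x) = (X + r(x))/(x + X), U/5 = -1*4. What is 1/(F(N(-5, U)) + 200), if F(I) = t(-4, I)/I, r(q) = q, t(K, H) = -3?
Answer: 1/197 ≈ 0.0050761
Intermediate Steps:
U = -20 (U = 5*(-1*4) = 5*(-4) = -20)
N(X, x) = 1 (N(X, x) = (X + x)/(x + X) = (X + x)/(X + x) = 1)
F(I) = -3/I
1/(F(N(-5, U)) + 200) = 1/(-3/1 + 200) = 1/(-3*1 + 200) = 1/(-3 + 200) = 1/197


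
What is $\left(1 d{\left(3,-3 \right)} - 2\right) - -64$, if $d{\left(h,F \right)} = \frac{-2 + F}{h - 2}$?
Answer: $57$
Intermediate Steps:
$d{\left(h,F \right)} = \frac{-2 + F}{-2 + h}$
$\left(1 d{\left(3,-3 \right)} - 2\right) - -64 = \left(1 \frac{-2 - 3}{-2 + 3} - 2\right) - -64 = \left(1 \cdot 1^{-1} \left(-5\right) - 2\right) + 64 = \left(1 \cdot 1 \left(-5\right) - 2\right) + 64 = \left(1 \left(-5\right) - 2\right) + 64 = \left(-5 - 2\right) + 64 = -7 + 64 = 57$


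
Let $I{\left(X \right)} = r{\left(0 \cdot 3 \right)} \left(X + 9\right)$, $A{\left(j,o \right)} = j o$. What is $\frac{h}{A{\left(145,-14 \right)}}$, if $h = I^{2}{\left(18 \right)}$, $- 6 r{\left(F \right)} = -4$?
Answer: $- \frac{162}{1015} \approx -0.15961$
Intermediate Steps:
$r{\left(F \right)} = \frac{2}{3}$ ($r{\left(F \right)} = \left(- \frac{1}{6}\right) \left(-4\right) = \frac{2}{3}$)
$I{\left(X \right)} = 6 + \frac{2 X}{3}$ ($I{\left(X \right)} = \frac{2 \left(X + 9\right)}{3} = \frac{2 \left(9 + X\right)}{3} = 6 + \frac{2 X}{3}$)
$h = 324$ ($h = \left(6 + \frac{2}{3} \cdot 18\right)^{2} = \left(6 + 12\right)^{2} = 18^{2} = 324$)
$\frac{h}{A{\left(145,-14 \right)}} = \frac{324}{145 \left(-14\right)} = \frac{324}{-2030} = 324 \left(- \frac{1}{2030}\right) = - \frac{162}{1015}$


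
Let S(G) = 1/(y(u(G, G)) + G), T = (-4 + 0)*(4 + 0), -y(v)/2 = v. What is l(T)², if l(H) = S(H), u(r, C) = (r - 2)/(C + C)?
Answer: 64/18769 ≈ 0.0034099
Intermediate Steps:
u(r, C) = (-2 + r)/(2*C) (u(r, C) = (-2 + r)/((2*C)) = (-2 + r)*(1/(2*C)) = (-2 + r)/(2*C))
y(v) = -2*v
T = -16 (T = -4*4 = -16)
S(G) = 1/(G - (-2 + G)/G) (S(G) = 1/(-(-2 + G)/G + G) = 1/(G - (-2 + G)/G))
l(H) = H/(2 + H² - H)
l(T)² = (-16/(2 + (-16)² - 1*(-16)))² = (-16/(2 + 256 + 16))² = (-16/274)² = (-16*1/274)² = (-8/137)² = 64/18769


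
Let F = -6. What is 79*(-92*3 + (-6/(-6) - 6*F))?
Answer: -18881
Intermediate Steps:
79*(-92*3 + (-6/(-6) - 6*F)) = 79*(-92*3 + (-6/(-6) - 6*(-6))) = 79*(-276 + (-6*(-1/6) + 36)) = 79*(-276 + (1 + 36)) = 79*(-276 + 37) = 79*(-239) = -18881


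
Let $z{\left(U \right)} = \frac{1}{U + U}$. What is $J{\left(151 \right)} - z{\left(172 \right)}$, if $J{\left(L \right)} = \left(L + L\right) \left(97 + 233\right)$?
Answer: $\frac{34283039}{344} \approx 99660.0$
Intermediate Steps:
$z{\left(U \right)} = \frac{1}{2 U}$
$J{\left(L \right)} = 660 L$ ($J{\left(L \right)} = 2 L 330 = 660 L$)
$J{\left(151 \right)} - z{\left(172 \right)} = 660 \cdot 151 - \frac{1}{2 \cdot 172} = 99660 - \frac{1}{2} \cdot \frac{1}{172} = 99660 - \frac{1}{344} = \frac{34283039}{344}$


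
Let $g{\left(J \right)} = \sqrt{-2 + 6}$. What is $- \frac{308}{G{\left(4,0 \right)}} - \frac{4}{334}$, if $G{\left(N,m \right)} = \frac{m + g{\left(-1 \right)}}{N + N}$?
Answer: $- \frac{205746}{167} \approx -1232.0$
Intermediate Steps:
$g{\left(J \right)} = 2$ ($g{\left(J \right)} = \sqrt{4} = 2$)
$G{\left(N,m \right)} = \frac{2 + m}{2 N}$ ($G{\left(N,m \right)} = \frac{m + 2}{N + N} = \frac{2 + m}{2 N}$)
$- \frac{308}{G{\left(4,0 \right)}} - \frac{4}{334} = - \frac{308}{\frac{1}{2} \cdot \frac{1}{4} \left(2 + 0\right)} - \frac{4}{334} = - \frac{308}{\frac{1}{2} \cdot \frac{1}{4} \cdot 2} - \frac{2}{167} = - 308 \frac{1}{\frac{1}{4}} - \frac{2}{167} = \left(-308\right) 4 - \frac{2}{167} = -1232 - \frac{2}{167} = - \frac{205746}{167}$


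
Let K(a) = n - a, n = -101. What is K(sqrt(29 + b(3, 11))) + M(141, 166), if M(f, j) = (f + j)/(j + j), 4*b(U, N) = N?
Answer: -33225/332 - sqrt(127)/2 ≈ -105.71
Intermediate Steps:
b(U, N) = N/4
K(a) = -101 - a
M(f, j) = (f + j)/(2*j) (M(f, j) = (f + j)/((2*j)) = (f + j)*(1/(2*j)) = (f + j)/(2*j))
K(sqrt(29 + b(3, 11))) + M(141, 166) = (-101 - sqrt(29 + (1/4)*11)) + (1/2)*(141 + 166)/166 = (-101 - sqrt(29 + 11/4)) + (1/2)*(1/166)*307 = (-101 - sqrt(127/4)) + 307/332 = (-101 - sqrt(127)/2) + 307/332 = -33225/332 - sqrt(127)/2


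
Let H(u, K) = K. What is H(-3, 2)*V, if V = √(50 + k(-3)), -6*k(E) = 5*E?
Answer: √210 ≈ 14.491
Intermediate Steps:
k(E) = -5*E/6
V = √210/2 (V = √(50 - ⅚*(-3)) = √(50 + 5/2) = √(105/2) = √210/2 ≈ 7.2457)
H(-3, 2)*V = 2*(√210/2) = √210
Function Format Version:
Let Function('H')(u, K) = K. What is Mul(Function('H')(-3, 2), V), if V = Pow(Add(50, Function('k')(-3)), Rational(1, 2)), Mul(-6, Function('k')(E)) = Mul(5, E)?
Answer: Pow(210, Rational(1, 2)) ≈ 14.491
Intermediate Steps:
Function('k')(E) = Mul(Rational(-5, 6), E) (Function('k')(E) = Mul(Rational(-1, 6), Mul(5, E)) = Mul(Rational(-5, 6), E))
V = Mul(Rational(1, 2), Pow(210, Rational(1, 2))) (V = Pow(Add(50, Mul(Rational(-5, 6), -3)), Rational(1, 2)) = Pow(Add(50, Rational(5, 2)), Rational(1, 2)) = Pow(Rational(105, 2), Rational(1, 2)) = Mul(Rational(1, 2), Pow(210, Rational(1, 2))) ≈ 7.2457)
Mul(Function('H')(-3, 2), V) = Mul(2, Mul(Rational(1, 2), Pow(210, Rational(1, 2)))) = Pow(210, Rational(1, 2))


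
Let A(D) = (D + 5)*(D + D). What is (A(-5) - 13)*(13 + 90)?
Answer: -1339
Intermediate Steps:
A(D) = 2*D*(5 + D) (A(D) = (5 + D)*(2*D) = 2*D*(5 + D))
(A(-5) - 13)*(13 + 90) = (2*(-5)*(5 - 5) - 13)*(13 + 90) = (2*(-5)*0 - 13)*103 = (0 - 13)*103 = -13*103 = -1339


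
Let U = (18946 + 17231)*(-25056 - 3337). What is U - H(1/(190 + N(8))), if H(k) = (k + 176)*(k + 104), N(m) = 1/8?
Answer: -2376347778764569/2313441 ≈ -1.0272e+9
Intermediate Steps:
N(m) = ⅛
H(k) = (104 + k)*(176 + k) (H(k) = (176 + k)*(104 + k) = (104 + k)*(176 + k))
U = -1027173561 (U = 36177*(-28393) = -1027173561)
U - H(1/(190 + N(8))) = -1027173561 - (18304 + (1/(190 + ⅛))² + 280/(190 + ⅛)) = -1027173561 - (18304 + (1/(1521/8))² + 280/(1521/8)) = -1027173561 - (18304 + (8/1521)² + 280*(8/1521)) = -1027173561 - (18304 + 64/2313441 + 2240/1521) = -1027173561 - 1*42348631168/2313441 = -1027173561 - 42348631168/2313441 = -2376347778764569/2313441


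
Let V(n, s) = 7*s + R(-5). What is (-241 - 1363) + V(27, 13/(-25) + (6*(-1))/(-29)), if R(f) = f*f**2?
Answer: -1255114/725 ≈ -1731.2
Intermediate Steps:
R(f) = f**3
V(n, s) = -125 + 7*s (V(n, s) = 7*s + (-5)**3 = 7*s - 125 = -125 + 7*s)
(-241 - 1363) + V(27, 13/(-25) + (6*(-1))/(-29)) = (-241 - 1363) + (-125 + 7*(13/(-25) + (6*(-1))/(-29))) = -1604 + (-125 + 7*(13*(-1/25) - 6*(-1/29))) = -1604 + (-125 + 7*(-13/25 + 6/29)) = -1604 + (-125 + 7*(-227/725)) = -1604 + (-125 - 1589/725) = -1604 - 92214/725 = -1255114/725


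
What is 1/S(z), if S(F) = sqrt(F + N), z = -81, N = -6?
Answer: -I*sqrt(87)/87 ≈ -0.10721*I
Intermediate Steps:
S(F) = sqrt(-6 + F) (S(F) = sqrt(F - 6) = sqrt(-6 + F))
1/S(z) = 1/(sqrt(-6 - 81)) = 1/(sqrt(-87)) = 1/(I*sqrt(87)) = -I*sqrt(87)/87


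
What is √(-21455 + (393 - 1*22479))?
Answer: I*√43541 ≈ 208.66*I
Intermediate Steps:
√(-21455 + (393 - 1*22479)) = √(-21455 + (393 - 22479)) = √(-21455 - 22086) = √(-43541) = I*√43541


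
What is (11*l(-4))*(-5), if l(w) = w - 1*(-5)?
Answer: -55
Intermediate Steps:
l(w) = 5 + w (l(w) = w + 5 = 5 + w)
(11*l(-4))*(-5) = (11*(5 - 4))*(-5) = (11*1)*(-5) = 11*(-5) = -55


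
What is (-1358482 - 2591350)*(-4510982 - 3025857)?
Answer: 29769247861048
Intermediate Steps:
(-1358482 - 2591350)*(-4510982 - 3025857) = -3949832*(-7536839) = 29769247861048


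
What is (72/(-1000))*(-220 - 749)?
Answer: 8721/125 ≈ 69.768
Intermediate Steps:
(72/(-1000))*(-220 - 749) = (72*(-1/1000))*(-969) = -9/125*(-969) = 8721/125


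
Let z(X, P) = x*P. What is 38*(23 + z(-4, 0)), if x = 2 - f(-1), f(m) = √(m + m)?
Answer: 874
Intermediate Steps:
f(m) = √2*√m (f(m) = √(2*m) = √2*√m)
x = 2 - I*√2 (x = 2 - √2*√(-1) = 2 - √2*I = 2 - I*√2 ≈ 2.0 - 1.4142*I)
z(X, P) = P*(2 - I*√2) (z(X, P) = (2 - I*√2)*P = P*(2 - I*√2))
38*(23 + z(-4, 0)) = 38*(23 + 0*(2 - I*√2)) = 38*(23 + 0) = 38*23 = 874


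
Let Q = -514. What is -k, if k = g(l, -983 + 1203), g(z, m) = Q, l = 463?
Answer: 514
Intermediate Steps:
g(z, m) = -514
k = -514
-k = -1*(-514) = 514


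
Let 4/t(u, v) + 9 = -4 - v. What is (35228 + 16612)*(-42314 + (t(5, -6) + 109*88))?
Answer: -11874366720/7 ≈ -1.6963e+9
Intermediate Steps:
t(u, v) = 4/(-13 - v) (t(u, v) = 4/(-9 + (-4 - v)) = 4/(-13 - v))
(35228 + 16612)*(-42314 + (t(5, -6) + 109*88)) = (35228 + 16612)*(-42314 + (-4/(13 - 6) + 109*88)) = 51840*(-42314 + (-4/7 + 9592)) = 51840*(-42314 + 67140/7) = 51840*(-229058/7) = -11874366720/7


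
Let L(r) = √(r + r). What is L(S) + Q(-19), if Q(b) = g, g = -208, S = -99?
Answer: -208 + 3*I*√22 ≈ -208.0 + 14.071*I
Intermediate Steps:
Q(b) = -208
L(r) = √2*√r (L(r) = √(2*r) = √2*√r)
L(S) + Q(-19) = √2*√(-99) - 208 = √2*(3*I*√11) - 208 = 3*I*√22 - 208 = -208 + 3*I*√22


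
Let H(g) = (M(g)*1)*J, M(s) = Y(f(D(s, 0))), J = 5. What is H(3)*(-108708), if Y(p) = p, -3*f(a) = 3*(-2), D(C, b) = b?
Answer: -1087080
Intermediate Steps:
f(a) = 2 (f(a) = -(-2) = -1/3*(-6) = 2)
M(s) = 2
H(g) = 10 (H(g) = (2*1)*5 = 2*5 = 10)
H(3)*(-108708) = 10*(-108708) = -1087080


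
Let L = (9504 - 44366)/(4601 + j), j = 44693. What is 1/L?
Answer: -24647/17431 ≈ -1.4140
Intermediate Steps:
L = -17431/24647 (L = (9504 - 44366)/(4601 + 44693) = -34862/49294 = -34862*1/49294 = -17431/24647 ≈ -0.70723)
1/L = 1/(-17431/24647) = -24647/17431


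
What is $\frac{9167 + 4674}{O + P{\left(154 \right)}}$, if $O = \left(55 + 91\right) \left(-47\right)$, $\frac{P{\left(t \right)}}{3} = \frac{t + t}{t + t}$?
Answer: $- \frac{13841}{6859} \approx -2.0179$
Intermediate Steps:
$P{\left(t \right)} = 3$ ($P{\left(t \right)} = 3 \frac{t + t}{t + t} = 3 \frac{2 t}{2 t} = 3 \cdot 2 t \frac{1}{2 t} = 3 \cdot 1 = 3$)
$O = -6862$ ($O = 146 \left(-47\right) = -6862$)
$\frac{9167 + 4674}{O + P{\left(154 \right)}} = \frac{9167 + 4674}{-6862 + 3} = \frac{13841}{-6859} = 13841 \left(- \frac{1}{6859}\right) = - \frac{13841}{6859}$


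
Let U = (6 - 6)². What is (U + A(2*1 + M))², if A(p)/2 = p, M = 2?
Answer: 64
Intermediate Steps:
A(p) = 2*p
U = 0 (U = 0² = 0)
(U + A(2*1 + M))² = (0 + 2*(2*1 + 2))² = (0 + 2*(2 + 2))² = (0 + 2*4)² = (0 + 8)² = 8² = 64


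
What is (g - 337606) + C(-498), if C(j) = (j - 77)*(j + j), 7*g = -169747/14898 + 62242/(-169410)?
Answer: 692232911426309/2944515210 ≈ 2.3509e+5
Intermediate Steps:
g = -4947353431/2944515210 (g = (-169747/14898 + 62242/(-169410))/7 = (-169747*1/14898 + 62242*(-1/169410))/7 = (-169747/14898 - 31121/84705)/7 = (⅐)*(-4947353431/420645030) = -4947353431/2944515210 ≈ -1.6802)
C(j) = 2*j*(-77 + j) (C(j) = (-77 + j)*(2*j) = 2*j*(-77 + j))
(g - 337606) + C(-498) = (-4947353431/2944515210 - 337606) + 2*(-498)*(-77 - 498) = -994090949340691/2944515210 + 2*(-498)*(-575) = -994090949340691/2944515210 + 572700 = 692232911426309/2944515210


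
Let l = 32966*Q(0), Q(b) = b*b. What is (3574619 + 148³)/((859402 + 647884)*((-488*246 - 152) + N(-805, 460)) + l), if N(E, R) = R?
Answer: -6816411/180482425640 ≈ -3.7768e-5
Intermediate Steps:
Q(b) = b²
l = 0 (l = 32966*0² = 32966*0 = 0)
(3574619 + 148³)/((859402 + 647884)*((-488*246 - 152) + N(-805, 460)) + l) = (3574619 + 148³)/((859402 + 647884)*((-488*246 - 152) + 460) + 0) = (3574619 + 3241792)/(1507286*((-120048 - 152) + 460) + 0) = 6816411/(1507286*(-120200 + 460) + 0) = 6816411/(1507286*(-119740) + 0) = 6816411/(-180482425640 + 0) = 6816411/(-180482425640) = 6816411*(-1/180482425640) = -6816411/180482425640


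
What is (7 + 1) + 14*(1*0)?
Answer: 8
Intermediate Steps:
(7 + 1) + 14*(1*0) = 8 + 14*0 = 8 + 0 = 8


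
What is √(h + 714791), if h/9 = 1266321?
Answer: 8*√189245 ≈ 3480.2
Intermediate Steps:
h = 11396889 (h = 9*1266321 = 11396889)
√(h + 714791) = √(11396889 + 714791) = √12111680 = 8*√189245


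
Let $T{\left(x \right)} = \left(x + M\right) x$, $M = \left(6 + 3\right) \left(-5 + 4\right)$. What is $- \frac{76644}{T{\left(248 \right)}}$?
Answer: $- \frac{19161}{14818} \approx -1.2931$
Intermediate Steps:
$M = -9$ ($M = 9 \left(-1\right) = -9$)
$T{\left(x \right)} = x \left(-9 + x\right)$ ($T{\left(x \right)} = \left(x - 9\right) x = \left(-9 + x\right) x = x \left(-9 + x\right)$)
$- \frac{76644}{T{\left(248 \right)}} = - \frac{76644}{248 \left(-9 + 248\right)} = - \frac{76644}{248 \cdot 239} = - \frac{76644}{59272} = \left(-76644\right) \frac{1}{59272} = - \frac{19161}{14818}$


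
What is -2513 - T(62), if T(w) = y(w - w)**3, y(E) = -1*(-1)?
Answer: -2514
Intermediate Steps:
y(E) = 1
T(w) = 1 (T(w) = 1**3 = 1)
-2513 - T(62) = -2513 - 1*1 = -2513 - 1 = -2514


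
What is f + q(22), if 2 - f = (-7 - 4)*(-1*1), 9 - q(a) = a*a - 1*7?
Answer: -477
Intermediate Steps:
q(a) = 16 - a² (q(a) = 9 - (a*a - 1*7) = 9 - (a² - 7) = 9 - (-7 + a²) = 9 + (7 - a²) = 16 - a²)
f = -9 (f = 2 - (-7 - 4)*(-1*1) = 2 - (-11)*(-1) = 2 - 1*11 = 2 - 11 = -9)
f + q(22) = -9 + (16 - 1*22²) = -9 + (16 - 1*484) = -9 + (16 - 484) = -9 - 468 = -477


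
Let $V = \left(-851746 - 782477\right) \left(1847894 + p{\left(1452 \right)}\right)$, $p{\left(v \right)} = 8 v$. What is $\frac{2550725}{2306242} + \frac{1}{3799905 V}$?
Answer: $\frac{7363532758772022954041252}{6657749665940431745054325} \approx 1.106$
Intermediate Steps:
$V = -3038854010730$ ($V = \left(-851746 - 782477\right) \left(1847894 + 8 \cdot 1452\right) = - 1634223 \left(1847894 + 11616\right) = \left(-1634223\right) 1859510 = -3038854010730$)
$\frac{2550725}{2306242} + \frac{1}{3799905 V} = \frac{2550725}{2306242} + \frac{1}{3799905 \left(-3038854010730\right)} = 2550725 \cdot \frac{1}{2306242} + \frac{1}{3799905} \left(- \frac{1}{3038854010730}\right) = \frac{2550725}{2306242} - \frac{1}{11547356549642980650} = \frac{7363532758772022954041252}{6657749665940431745054325}$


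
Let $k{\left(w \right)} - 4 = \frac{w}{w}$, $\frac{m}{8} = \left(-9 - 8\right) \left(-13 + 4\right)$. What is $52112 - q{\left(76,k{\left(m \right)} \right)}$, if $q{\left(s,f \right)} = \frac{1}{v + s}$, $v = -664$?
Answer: $\frac{30641857}{588} \approx 52112.0$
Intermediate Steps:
$m = 1224$ ($m = 8 \left(-9 - 8\right) \left(-13 + 4\right) = 8 \left(\left(-17\right) \left(-9\right)\right) = 8 \cdot 153 = 1224$)
$k{\left(w \right)} = 5$ ($k{\left(w \right)} = 4 + \frac{w}{w} = 4 + 1 = 5$)
$q{\left(s,f \right)} = \frac{1}{-664 + s}$
$52112 - q{\left(76,k{\left(m \right)} \right)} = 52112 - \frac{1}{-664 + 76} = 52112 - \frac{1}{-588} = 52112 - - \frac{1}{588} = 52112 + \frac{1}{588} = \frac{30641857}{588}$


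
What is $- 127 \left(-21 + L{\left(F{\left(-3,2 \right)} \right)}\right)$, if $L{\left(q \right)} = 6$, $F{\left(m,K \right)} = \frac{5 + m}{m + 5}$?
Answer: $1905$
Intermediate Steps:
$F{\left(m,K \right)} = 1$ ($F{\left(m,K \right)} = \frac{5 + m}{5 + m} = 1$)
$- 127 \left(-21 + L{\left(F{\left(-3,2 \right)} \right)}\right) = - 127 \left(-21 + 6\right) = \left(-127\right) \left(-15\right) = 1905$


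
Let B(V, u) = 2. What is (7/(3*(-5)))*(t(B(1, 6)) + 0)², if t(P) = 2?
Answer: -28/15 ≈ -1.8667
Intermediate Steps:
(7/(3*(-5)))*(t(B(1, 6)) + 0)² = (7/(3*(-5)))*(2 + 0)² = (7/(-15))*2² = -1/15*7*4 = -7/15*4 = -28/15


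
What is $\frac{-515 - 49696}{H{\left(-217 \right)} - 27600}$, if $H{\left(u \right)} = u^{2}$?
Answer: $- \frac{50211}{19489} \approx -2.5764$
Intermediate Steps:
$\frac{-515 - 49696}{H{\left(-217 \right)} - 27600} = \frac{-515 - 49696}{\left(-217\right)^{2} - 27600} = - \frac{50211}{47089 - 27600} = - \frac{50211}{19489}$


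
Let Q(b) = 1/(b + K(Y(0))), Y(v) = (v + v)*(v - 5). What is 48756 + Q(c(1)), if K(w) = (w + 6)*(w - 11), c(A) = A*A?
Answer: 3169139/65 ≈ 48756.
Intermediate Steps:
Y(v) = 2*v*(-5 + v) (Y(v) = (2*v)*(-5 + v) = 2*v*(-5 + v))
c(A) = A²
K(w) = (-11 + w)*(6 + w) (K(w) = (6 + w)*(-11 + w) = (-11 + w)*(6 + w))
Q(b) = 1/(-66 + b) (Q(b) = 1/(b + (-66 + (2*0*(-5 + 0))² - 10*0*(-5 + 0))) = 1/(b + (-66 + (2*0*(-5))² - 10*0*(-5))) = 1/(b + (-66 + 0² - 5*0)) = 1/(b + (-66 + 0 + 0)) = 1/(b - 66) = 1/(-66 + b))
48756 + Q(c(1)) = 48756 + 1/(-66 + 1²) = 48756 + 1/(-66 + 1) = 48756 + 1/(-65) = 48756 - 1/65 = 3169139/65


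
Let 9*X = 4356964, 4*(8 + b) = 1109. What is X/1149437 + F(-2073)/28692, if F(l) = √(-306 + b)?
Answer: 4356964/10344933 + 7*I*√3/57384 ≈ 0.42117 + 0.00021128*I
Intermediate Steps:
b = 1077/4 (b = -8 + (¼)*1109 = -8 + 1109/4 = 1077/4 ≈ 269.25)
F(l) = 7*I*√3/2 (F(l) = √(-306 + 1077/4) = √(-147/4) = 7*I*√3/2)
X = 4356964/9 (X = (⅑)*4356964 = 4356964/9 ≈ 4.8411e+5)
X/1149437 + F(-2073)/28692 = (4356964/9)/1149437 + (7*I*√3/2)/28692 = (4356964/9)*(1/1149437) + (7*I*√3/2)*(1/28692) = 4356964/10344933 + 7*I*√3/57384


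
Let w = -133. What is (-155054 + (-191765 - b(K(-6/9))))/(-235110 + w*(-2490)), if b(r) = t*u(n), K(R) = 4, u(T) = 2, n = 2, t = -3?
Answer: -346813/96060 ≈ -3.6104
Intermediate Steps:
b(r) = -6 (b(r) = -3*2 = -6)
(-155054 + (-191765 - b(K(-6/9))))/(-235110 + w*(-2490)) = (-155054 + (-191765 - 1*(-6)))/(-235110 - 133*(-2490)) = (-155054 + (-191765 + 6))/(-235110 + 331170) = (-155054 - 191759)/96060 = -346813*1/96060 = -346813/96060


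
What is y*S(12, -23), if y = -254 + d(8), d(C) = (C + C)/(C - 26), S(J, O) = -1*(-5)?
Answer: -11470/9 ≈ -1274.4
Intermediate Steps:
S(J, O) = 5
d(C) = 2*C/(-26 + C) (d(C) = (2*C)/(-26 + C) = 2*C/(-26 + C))
y = -2294/9 (y = -254 + 2*8/(-26 + 8) = -254 + 2*8/(-18) = -254 + 2*8*(-1/18) = -254 - 8/9 = -2294/9 ≈ -254.89)
y*S(12, -23) = -2294/9*5 = -11470/9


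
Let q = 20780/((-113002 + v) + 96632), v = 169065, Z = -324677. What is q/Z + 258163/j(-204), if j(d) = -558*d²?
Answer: -2559862918152757/230250652824900384 ≈ -0.011118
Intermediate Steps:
q = 4156/30539 (q = 20780/((-113002 + 169065) + 96632) = 20780/(56063 + 96632) = 20780/152695 = 20780*(1/152695) = 4156/30539 ≈ 0.13609)
q/Z + 258163/j(-204) = (4156/30539)/(-324677) + 258163/((-558*(-204)²)) = (4156/30539)*(-1/324677) + 258163/((-558*41616)) = -4156/9915310903 + 258163/(-23221728) = -4156/9915310903 + 258163*(-1/23221728) = -4156/9915310903 - 258163/23221728 = -2559862918152757/230250652824900384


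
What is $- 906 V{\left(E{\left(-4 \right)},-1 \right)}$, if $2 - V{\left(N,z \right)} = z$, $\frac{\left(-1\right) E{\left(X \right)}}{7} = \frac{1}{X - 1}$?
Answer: $-2718$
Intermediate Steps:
$E{\left(X \right)} = - \frac{7}{-1 + X}$ ($E{\left(X \right)} = - \frac{7}{X - 1} = - \frac{7}{-1 + X}$)
$V{\left(N,z \right)} = 2 - z$
$- 906 V{\left(E{\left(-4 \right)},-1 \right)} = - 906 \left(2 - -1\right) = - 906 \left(2 + 1\right) = \left(-906\right) 3 = -2718$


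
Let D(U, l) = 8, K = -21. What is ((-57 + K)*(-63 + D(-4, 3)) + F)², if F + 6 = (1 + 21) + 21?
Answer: 18722929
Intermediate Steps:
F = 37 (F = -6 + ((1 + 21) + 21) = -6 + (22 + 21) = -6 + 43 = 37)
((-57 + K)*(-63 + D(-4, 3)) + F)² = ((-57 - 21)*(-63 + 8) + 37)² = (-78*(-55) + 37)² = (4290 + 37)² = 4327² = 18722929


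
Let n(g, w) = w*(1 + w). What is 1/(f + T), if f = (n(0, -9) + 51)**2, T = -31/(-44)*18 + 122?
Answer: 22/335801 ≈ 6.5515e-5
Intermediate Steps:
T = 2963/22 (T = -31*(-1/44)*18 + 122 = (31/44)*18 + 122 = 279/22 + 122 = 2963/22 ≈ 134.68)
f = 15129 (f = (-9*(1 - 9) + 51)**2 = (-9*(-8) + 51)**2 = (72 + 51)**2 = 123**2 = 15129)
1/(f + T) = 1/(15129 + 2963/22) = 1/(335801/22) = 22/335801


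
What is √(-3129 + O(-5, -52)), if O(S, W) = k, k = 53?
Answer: 2*I*√769 ≈ 55.462*I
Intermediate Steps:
O(S, W) = 53
√(-3129 + O(-5, -52)) = √(-3129 + 53) = √(-3076) = 2*I*√769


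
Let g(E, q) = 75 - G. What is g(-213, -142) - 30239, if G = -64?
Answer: -30100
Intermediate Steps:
g(E, q) = 139 (g(E, q) = 75 - 1*(-64) = 75 + 64 = 139)
g(-213, -142) - 30239 = 139 - 30239 = -30100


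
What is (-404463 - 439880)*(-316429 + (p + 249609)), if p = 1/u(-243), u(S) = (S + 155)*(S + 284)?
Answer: 203559750174423/3608 ≈ 5.6419e+10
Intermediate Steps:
u(S) = (155 + S)*(284 + S)
p = -1/3608 (p = 1/(44020 + (-243)² + 439*(-243)) = 1/(44020 + 59049 - 106677) = 1/(-3608) = -1/3608 ≈ -0.00027716)
(-404463 - 439880)*(-316429 + (p + 249609)) = (-404463 - 439880)*(-316429 + (-1/3608 + 249609)) = -844343*(-316429 + 900589271/3608) = -844343*(-241086561/3608) = 203559750174423/3608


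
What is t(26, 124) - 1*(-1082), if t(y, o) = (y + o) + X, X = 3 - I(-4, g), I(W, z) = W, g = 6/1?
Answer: 1239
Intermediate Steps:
g = 6 (g = 6*1 = 6)
X = 7 (X = 3 - 1*(-4) = 3 + 4 = 7)
t(y, o) = 7 + o + y (t(y, o) = (y + o) + 7 = (o + y) + 7 = 7 + o + y)
t(26, 124) - 1*(-1082) = (7 + 124 + 26) - 1*(-1082) = 157 + 1082 = 1239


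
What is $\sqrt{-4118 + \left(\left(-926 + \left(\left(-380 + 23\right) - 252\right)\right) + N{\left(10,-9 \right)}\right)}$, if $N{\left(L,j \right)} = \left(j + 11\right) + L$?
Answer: $i \sqrt{5641} \approx 75.107 i$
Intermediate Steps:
$N{\left(L,j \right)} = 11 + L + j$ ($N{\left(L,j \right)} = \left(11 + j\right) + L = 11 + L + j$)
$\sqrt{-4118 + \left(\left(-926 + \left(\left(-380 + 23\right) - 252\right)\right) + N{\left(10,-9 \right)}\right)} = \sqrt{-4118 + \left(\left(-926 + \left(\left(-380 + 23\right) - 252\right)\right) + \left(11 + 10 - 9\right)\right)} = \sqrt{-4118 + \left(\left(-926 - 609\right) + 12\right)} = \sqrt{-4118 + \left(-1535 + 12\right)} = \sqrt{-4118 - 1523} = \sqrt{-5641} = i \sqrt{5641}$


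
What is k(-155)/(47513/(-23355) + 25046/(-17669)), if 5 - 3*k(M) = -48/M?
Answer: -20000230191/44158152337 ≈ -0.45292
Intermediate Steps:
k(M) = 5/3 + 16/M (k(M) = 5/3 - (-16)/M = 5/3 + 16/M)
k(-155)/(47513/(-23355) + 25046/(-17669)) = (5/3 + 16/(-155))/(47513/(-23355) + 25046/(-17669)) = (5/3 + 16*(-1/155))/(47513*(-1/23355) + 25046*(-1/17669)) = (5/3 - 16/155)/(-47513/23355 - 25046/17669) = 727/(465*(-1424456527/412659495)) = (727/465)*(-412659495/1424456527) = -20000230191/44158152337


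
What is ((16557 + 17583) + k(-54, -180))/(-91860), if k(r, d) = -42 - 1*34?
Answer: -8516/22965 ≈ -0.37083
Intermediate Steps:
k(r, d) = -76 (k(r, d) = -42 - 34 = -76)
((16557 + 17583) + k(-54, -180))/(-91860) = ((16557 + 17583) - 76)/(-91860) = (34140 - 76)*(-1/91860) = 34064*(-1/91860) = -8516/22965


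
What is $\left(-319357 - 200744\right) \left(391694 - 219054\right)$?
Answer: $-89790236640$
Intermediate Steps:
$\left(-319357 - 200744\right) \left(391694 - 219054\right) = \left(-319357 - 200744\right) 172640 = \left(-520101\right) 172640 = -89790236640$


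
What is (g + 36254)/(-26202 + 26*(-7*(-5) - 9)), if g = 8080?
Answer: -22167/12763 ≈ -1.7368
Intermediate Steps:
(g + 36254)/(-26202 + 26*(-7*(-5) - 9)) = (8080 + 36254)/(-26202 + 26*(-7*(-5) - 9)) = 44334/(-26202 + 26*(35 - 9)) = 44334/(-26202 + 26*26) = 44334/(-26202 + 676) = 44334/(-25526) = 44334*(-1/25526) = -22167/12763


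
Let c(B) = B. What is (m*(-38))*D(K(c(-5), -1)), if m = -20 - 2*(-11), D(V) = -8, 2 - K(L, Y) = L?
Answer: 608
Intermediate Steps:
K(L, Y) = 2 - L
m = 2 (m = -20 + 22 = 2)
(m*(-38))*D(K(c(-5), -1)) = (2*(-38))*(-8) = -76*(-8) = 608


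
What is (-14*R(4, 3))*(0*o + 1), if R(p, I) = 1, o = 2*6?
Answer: -14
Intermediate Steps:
o = 12
(-14*R(4, 3))*(0*o + 1) = (-14*1)*(0*12 + 1) = -14*(0 + 1) = -14*1 = -14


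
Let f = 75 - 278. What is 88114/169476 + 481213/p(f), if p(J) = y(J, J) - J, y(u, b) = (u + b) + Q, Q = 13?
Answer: -536429689/211845 ≈ -2532.2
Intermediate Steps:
f = -203
y(u, b) = 13 + b + u (y(u, b) = (u + b) + 13 = (b + u) + 13 = 13 + b + u)
p(J) = 13 + J (p(J) = (13 + J + J) - J = (13 + 2*J) - J = 13 + J)
88114/169476 + 481213/p(f) = 88114/169476 + 481213/(13 - 203) = 88114*(1/169476) + 481213/(-190) = 44057/84738 + 481213*(-1/190) = 44057/84738 - 25327/10 = -536429689/211845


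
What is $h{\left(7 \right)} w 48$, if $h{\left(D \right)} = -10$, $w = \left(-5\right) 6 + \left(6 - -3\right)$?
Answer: $10080$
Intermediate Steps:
$w = -21$ ($w = -30 + \left(6 + 3\right) = -30 + 9 = -21$)
$h{\left(7 \right)} w 48 = \left(-10\right) \left(-21\right) 48 = 210 \cdot 48 = 10080$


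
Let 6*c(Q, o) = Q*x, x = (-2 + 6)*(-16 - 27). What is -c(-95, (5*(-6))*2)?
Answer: -8170/3 ≈ -2723.3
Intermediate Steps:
x = -172 (x = 4*(-43) = -172)
c(Q, o) = -86*Q/3 (c(Q, o) = (Q*(-172))/6 = (-172*Q)/6 = -86*Q/3)
-c(-95, (5*(-6))*2) = -(-86)*(-95)/3 = -1*8170/3 = -8170/3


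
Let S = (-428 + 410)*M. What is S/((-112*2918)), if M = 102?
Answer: 459/81704 ≈ 0.0056178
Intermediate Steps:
S = -1836 (S = (-428 + 410)*102 = -18*102 = -1836)
S/((-112*2918)) = -1836/((-112*2918)) = -1836/(-326816) = -1836*(-1/326816) = 459/81704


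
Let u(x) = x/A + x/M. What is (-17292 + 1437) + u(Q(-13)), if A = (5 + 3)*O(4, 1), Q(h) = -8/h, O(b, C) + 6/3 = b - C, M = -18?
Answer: -1855030/117 ≈ -15855.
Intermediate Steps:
O(b, C) = -2 + b - C (O(b, C) = -2 + (b - C) = -2 + b - C)
A = 8 (A = (5 + 3)*(-2 + 4 - 1*1) = 8*(-2 + 4 - 1) = 8*1 = 8)
u(x) = 5*x/72 (u(x) = x/8 + x/(-18) = x*(⅛) + x*(-1/18) = x/8 - x/18 = 5*x/72)
(-17292 + 1437) + u(Q(-13)) = (-17292 + 1437) + 5*(-8/(-13))/72 = -15855 + 5*(-8*(-1/13))/72 = -15855 + (5/72)*(8/13) = -15855 + 5/117 = -1855030/117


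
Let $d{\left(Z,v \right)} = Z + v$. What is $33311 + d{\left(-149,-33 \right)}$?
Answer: $33129$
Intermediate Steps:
$33311 + d{\left(-149,-33 \right)} = 33311 - 182 = 33129$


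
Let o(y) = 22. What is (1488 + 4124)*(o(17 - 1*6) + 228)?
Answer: 1403000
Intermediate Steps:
(1488 + 4124)*(o(17 - 1*6) + 228) = (1488 + 4124)*(22 + 228) = 5612*250 = 1403000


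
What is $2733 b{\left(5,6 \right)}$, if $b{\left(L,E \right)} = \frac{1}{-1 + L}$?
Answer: $\frac{2733}{4} \approx 683.25$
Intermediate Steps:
$2733 b{\left(5,6 \right)} = \frac{2733}{-1 + 5} = \frac{2733}{4}$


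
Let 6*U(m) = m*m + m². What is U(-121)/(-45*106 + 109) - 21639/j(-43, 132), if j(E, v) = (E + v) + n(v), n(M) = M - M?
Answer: -303881186/1244487 ≈ -244.18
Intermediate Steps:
n(M) = 0
U(m) = m²/3 (U(m) = (m*m + m²)/6 = (m² + m²)/6 = (2*m²)/6 = m²/3)
j(E, v) = E + v (j(E, v) = (E + v) + 0 = E + v)
U(-121)/(-45*106 + 109) - 21639/j(-43, 132) = ((⅓)*(-121)²)/(-45*106 + 109) - 21639/(-43 + 132) = ((⅓)*14641)/(-4770 + 109) - 21639/89 = (14641/3)/(-4661) - 21639*1/89 = (14641/3)*(-1/4661) - 21639/89 = -14641/13983 - 21639/89 = -303881186/1244487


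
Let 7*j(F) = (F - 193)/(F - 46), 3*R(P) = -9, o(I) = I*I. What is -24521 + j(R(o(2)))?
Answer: -171643/7 ≈ -24520.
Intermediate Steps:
o(I) = I²
R(P) = -3 (R(P) = (⅓)*(-9) = -3)
j(F) = (-193 + F)/(7*(-46 + F)) (j(F) = ((F - 193)/(F - 46))/7 = ((-193 + F)/(-46 + F))/7 = (-193 + F)/(7*(-46 + F)))
-24521 + j(R(o(2))) = -24521 + (-193 - 3)/(7*(-46 - 3)) = -24521 + (⅐)*(-196)/(-49) = -24521 + (⅐)*(-1/49)*(-196) = -24521 + 4/7 = -171643/7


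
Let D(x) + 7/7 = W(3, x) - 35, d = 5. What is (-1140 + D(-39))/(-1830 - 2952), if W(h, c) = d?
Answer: 1171/4782 ≈ 0.24488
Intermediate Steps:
W(h, c) = 5
D(x) = -31 (D(x) = -1 + (5 - 35) = -1 - 30 = -31)
(-1140 + D(-39))/(-1830 - 2952) = (-1140 - 31)/(-1830 - 2952) = -1171/(-4782) = -1171*(-1/4782) = 1171/4782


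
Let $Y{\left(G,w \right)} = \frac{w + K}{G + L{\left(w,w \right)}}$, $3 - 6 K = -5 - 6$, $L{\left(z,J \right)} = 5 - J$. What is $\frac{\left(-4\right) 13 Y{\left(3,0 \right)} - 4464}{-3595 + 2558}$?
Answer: $\frac{26875}{6222} \approx 4.3194$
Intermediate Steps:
$K = \frac{7}{3}$ ($K = \frac{1}{2} - \frac{-5 - 6}{6} = \frac{1}{2} - - \frac{11}{6} = \frac{1}{2} + \frac{11}{6} = \frac{7}{3} \approx 2.3333$)
$Y{\left(G,w \right)} = \frac{\frac{7}{3} + w}{5 + G - w}$ ($Y{\left(G,w \right)} = \frac{w + \frac{7}{3}}{G - \left(-5 + w\right)} = \frac{\frac{7}{3} + w}{5 + G - w}$)
$\frac{\left(-4\right) 13 Y{\left(3,0 \right)} - 4464}{-3595 + 2558} = \frac{\left(-4\right) 13 \frac{\frac{7}{3} + 0}{5 + 3 - 0} - 4464}{-3595 + 2558} = \frac{- 52 \frac{1}{5 + 3 + 0} \cdot \frac{7}{3} - 4464}{-1037} = \left(- 52 \cdot \frac{1}{8} \cdot \frac{7}{3} - 4464\right) \left(- \frac{1}{1037}\right) = \left(\left(-52\right) \frac{7}{24} - 4464\right) \left(- \frac{1}{1037}\right) = \left(- \frac{91}{6} - 4464\right) \left(- \frac{1}{1037}\right) = \left(- \frac{26875}{6}\right) \left(- \frac{1}{1037}\right) = \frac{26875}{6222}$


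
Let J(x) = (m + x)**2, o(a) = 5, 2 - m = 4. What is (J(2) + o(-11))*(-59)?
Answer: -295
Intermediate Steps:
m = -2 (m = 2 - 1*4 = 2 - 4 = -2)
J(x) = (-2 + x)**2
(J(2) + o(-11))*(-59) = ((-2 + 2)**2 + 5)*(-59) = (0**2 + 5)*(-59) = (0 + 5)*(-59) = 5*(-59) = -295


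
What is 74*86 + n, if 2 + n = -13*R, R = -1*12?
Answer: 6518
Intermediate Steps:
R = -12
n = 154 (n = -2 - 13*(-12) = -2 + 156 = 154)
74*86 + n = 74*86 + 154 = 6364 + 154 = 6518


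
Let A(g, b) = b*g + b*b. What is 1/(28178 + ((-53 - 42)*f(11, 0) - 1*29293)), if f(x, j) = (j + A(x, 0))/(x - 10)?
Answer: -1/1115 ≈ -0.00089686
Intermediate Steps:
A(g, b) = b² + b*g (A(g, b) = b*g + b² = b² + b*g)
f(x, j) = j/(-10 + x) (f(x, j) = (j + 0*(0 + x))/(x - 10) = (j + 0*x)/(-10 + x) = (j + 0)/(-10 + x) = j/(-10 + x))
1/(28178 + ((-53 - 42)*f(11, 0) - 1*29293)) = 1/(28178 + ((-53 - 42)*(0/(-10 + 11)) - 1*29293)) = 1/(28178 + (-0/1 - 29293)) = 1/(28178 + (-0 - 29293)) = 1/(28178 + (-95*0 - 29293)) = 1/(28178 + (0 - 29293)) = 1/(28178 - 29293) = 1/(-1115) = -1/1115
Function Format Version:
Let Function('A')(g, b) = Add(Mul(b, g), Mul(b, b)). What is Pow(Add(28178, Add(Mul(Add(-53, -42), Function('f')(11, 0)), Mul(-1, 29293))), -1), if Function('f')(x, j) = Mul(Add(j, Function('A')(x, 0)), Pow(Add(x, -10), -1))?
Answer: Rational(-1, 1115) ≈ -0.00089686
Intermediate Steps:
Function('A')(g, b) = Add(Pow(b, 2), Mul(b, g)) (Function('A')(g, b) = Add(Mul(b, g), Pow(b, 2)) = Add(Pow(b, 2), Mul(b, g)))
Function('f')(x, j) = Mul(j, Pow(Add(-10, x), -1)) (Function('f')(x, j) = Mul(Add(j, Mul(0, Add(0, x))), Pow(Add(x, -10), -1)) = Mul(Add(j, Mul(0, x)), Pow(Add(-10, x), -1)) = Mul(Add(j, 0), Pow(Add(-10, x), -1)) = Mul(j, Pow(Add(-10, x), -1)))
Pow(Add(28178, Add(Mul(Add(-53, -42), Function('f')(11, 0)), Mul(-1, 29293))), -1) = Pow(Add(28178, Add(Mul(Add(-53, -42), Mul(0, Pow(Add(-10, 11), -1))), Mul(-1, 29293))), -1) = Pow(Add(28178, Add(Mul(-95, Mul(0, Pow(1, -1))), -29293)), -1) = Pow(Add(28178, Add(Mul(-95, Mul(0, 1)), -29293)), -1) = Pow(Add(28178, Add(Mul(-95, 0), -29293)), -1) = Pow(Add(28178, Add(0, -29293)), -1) = Pow(Add(28178, -29293), -1) = Pow(-1115, -1) = Rational(-1, 1115)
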